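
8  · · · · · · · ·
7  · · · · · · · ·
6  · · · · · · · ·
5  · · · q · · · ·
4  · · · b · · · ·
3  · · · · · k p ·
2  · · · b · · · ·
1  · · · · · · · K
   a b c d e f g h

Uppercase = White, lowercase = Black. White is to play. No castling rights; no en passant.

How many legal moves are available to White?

White to move; king on h1.
In check: no.
Legal moves: none.
Count: 0.

0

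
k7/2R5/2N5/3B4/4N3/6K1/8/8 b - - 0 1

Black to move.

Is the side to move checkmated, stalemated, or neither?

stalemate

Black to move; black king on a8.
In check: no.
King squares — a7: attacked by Nc6; b7: attacked by Rc7; b8: attacked by Nc6.
Legal moves for Black: none.
Not in check and no legal moves → stalemate.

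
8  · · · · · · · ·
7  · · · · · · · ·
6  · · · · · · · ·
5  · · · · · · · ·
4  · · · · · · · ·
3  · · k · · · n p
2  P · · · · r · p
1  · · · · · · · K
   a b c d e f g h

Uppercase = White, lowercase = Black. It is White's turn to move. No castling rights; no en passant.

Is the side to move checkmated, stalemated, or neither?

White to move; white king on h1.
In check: yes, from the black knight on g3.
King squares — g1: attacked by Ph2; g2: attacked by Rf2; h2: attacked by Rf2.
Legal moves for White: none.
In check with no legal moves → checkmate.

checkmate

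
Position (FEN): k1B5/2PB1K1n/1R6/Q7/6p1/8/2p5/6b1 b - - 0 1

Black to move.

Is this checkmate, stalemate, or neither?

checkmate

Black to move; black king on a8.
In check: yes, from the white queen on a5.
King squares — a7: attacked by Qa5; b7: attacked by Rb6; b8: attacked by Rb6.
Legal moves for Black: none.
In check with no legal moves → checkmate.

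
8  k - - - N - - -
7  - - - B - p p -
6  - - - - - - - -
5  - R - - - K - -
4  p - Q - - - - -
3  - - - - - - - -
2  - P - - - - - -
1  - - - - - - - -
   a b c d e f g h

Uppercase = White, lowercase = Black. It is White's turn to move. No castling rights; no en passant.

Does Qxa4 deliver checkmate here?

After Qxa4: black king on a8; in check: yes, from the white queen on a4.
King squares — a7: attacked by Qa4; b7: attacked by Rb5; b8: attacked by Rb5.
Black has no legal moves → checkmate.

yes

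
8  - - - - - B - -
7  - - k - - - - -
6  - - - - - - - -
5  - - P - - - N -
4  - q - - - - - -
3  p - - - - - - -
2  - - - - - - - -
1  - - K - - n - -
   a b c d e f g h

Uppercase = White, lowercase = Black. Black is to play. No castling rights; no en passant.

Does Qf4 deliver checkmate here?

no

After Qf4: white king on c1; in check: yes, from the black queen on f4.
White has 3 legal replies: Kc2, Kd1, Kb1.
In check but a legal move exists → not checkmate.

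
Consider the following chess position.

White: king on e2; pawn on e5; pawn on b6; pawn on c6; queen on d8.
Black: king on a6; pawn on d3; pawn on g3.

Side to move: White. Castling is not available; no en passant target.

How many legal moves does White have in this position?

White to move; king on e2.
In check: yes, from the black pawn on d3.
Legal moves: Kf3, Ke3, Kxd3, Kd2, Kf1, Ke1, Kd1, Qxd3+.
Count: 8.

8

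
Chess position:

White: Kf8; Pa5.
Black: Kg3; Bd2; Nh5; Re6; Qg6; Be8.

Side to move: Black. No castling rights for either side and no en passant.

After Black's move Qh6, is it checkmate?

no

After Qh6: white king on f8; in check: yes, from the black queen on h6.
White has 1 legal reply: Kg8.
In check but a legal move exists → not checkmate.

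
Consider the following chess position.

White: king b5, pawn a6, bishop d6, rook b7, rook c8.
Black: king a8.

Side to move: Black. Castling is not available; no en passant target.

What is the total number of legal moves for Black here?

0

Black to move; king on a8.
In check: yes, from the white rook on c8.
Legal moves: none.
Count: 0.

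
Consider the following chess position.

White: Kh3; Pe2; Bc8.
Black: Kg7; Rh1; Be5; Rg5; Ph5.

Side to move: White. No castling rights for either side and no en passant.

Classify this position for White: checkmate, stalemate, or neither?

White to move; white king on h3.
In check: yes, from the black rook on h1.
King squares — g2: attacked by Rg5; h2: attacked by Rh1; g3: attacked by Be5; g4: attacked by Rg5; h4: attacked by Rh1.
Legal moves for White: none.
In check with no legal moves → checkmate.

checkmate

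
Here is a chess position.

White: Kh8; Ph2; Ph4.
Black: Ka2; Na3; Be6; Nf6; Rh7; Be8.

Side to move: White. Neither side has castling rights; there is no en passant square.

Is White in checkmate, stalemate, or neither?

White to move; white king on h8.
In check: yes, from the black rook on h7.
King squares — g7: attacked by Rh7; h7: attacked by Nf6; g8: attacked by Be6.
Legal moves for White: none.
In check with no legal moves → checkmate.

checkmate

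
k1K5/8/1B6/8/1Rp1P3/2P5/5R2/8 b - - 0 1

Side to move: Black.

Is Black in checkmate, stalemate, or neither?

stalemate

Black to move; black king on a8.
In check: no.
King squares — a7: attacked by Bb6; b7: attacked by Kc8; b8: attacked by Kc8.
Legal moves for Black: none.
Not in check and no legal moves → stalemate.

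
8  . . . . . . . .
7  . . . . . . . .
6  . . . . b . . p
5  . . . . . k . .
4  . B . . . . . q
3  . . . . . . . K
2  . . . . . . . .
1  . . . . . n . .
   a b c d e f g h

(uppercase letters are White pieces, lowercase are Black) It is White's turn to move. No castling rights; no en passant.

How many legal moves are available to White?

White to move; king on h3.
In check: yes, from the black queen on h4.
Legal moves: Kxh4, Kg2.
Count: 2.

2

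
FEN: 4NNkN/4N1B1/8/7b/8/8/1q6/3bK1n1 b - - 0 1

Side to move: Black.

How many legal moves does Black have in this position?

Black to move; king on g8.
In check: yes, from the white knight on e7.
Legal moves: none.
Count: 0.

0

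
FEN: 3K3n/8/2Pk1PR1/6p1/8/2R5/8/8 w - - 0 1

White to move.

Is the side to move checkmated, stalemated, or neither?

White to move; white king on d8.
In check: no.
Legal moves for White include: Ke8, Kc8, Rg8, Rg7, Rh6, Rxg5, Rc5, Rc4, Rh3, Rg3, Rf3, Re3, Rd3+, Rb3, Ra3, Rc2, Rc1, f7+, ... (list truncated; more exist).
White has legal moves and is not in check → neither.

neither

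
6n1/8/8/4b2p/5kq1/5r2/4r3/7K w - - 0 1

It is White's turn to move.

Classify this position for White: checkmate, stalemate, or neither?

stalemate

White to move; white king on h1.
In check: no.
King squares — g1: attacked by Qg4; g2: attacked by Re2; h2: attacked by Re2.
Legal moves for White: none.
Not in check and no legal moves → stalemate.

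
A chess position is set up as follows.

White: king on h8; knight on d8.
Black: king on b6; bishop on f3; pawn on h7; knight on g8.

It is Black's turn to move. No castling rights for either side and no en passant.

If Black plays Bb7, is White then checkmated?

no

After Bb7: white king on h8; in check: no.
White is not in check, so this cannot be checkmate.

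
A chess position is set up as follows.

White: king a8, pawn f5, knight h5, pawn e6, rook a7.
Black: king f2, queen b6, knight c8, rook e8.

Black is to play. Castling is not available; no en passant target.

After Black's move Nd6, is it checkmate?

yes

After Nd6: white king on a8; in check: yes, from the black rook on e8.
King squares — a7: own rook; b7: attacked by Qb6; b8: attacked by Qb6.
White has no legal moves → checkmate.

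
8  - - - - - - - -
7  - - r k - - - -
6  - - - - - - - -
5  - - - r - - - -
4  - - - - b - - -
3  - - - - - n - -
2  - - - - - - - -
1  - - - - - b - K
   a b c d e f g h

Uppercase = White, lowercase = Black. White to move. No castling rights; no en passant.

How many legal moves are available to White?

0

White to move; king on h1.
In check: no.
Legal moves: none.
Count: 0.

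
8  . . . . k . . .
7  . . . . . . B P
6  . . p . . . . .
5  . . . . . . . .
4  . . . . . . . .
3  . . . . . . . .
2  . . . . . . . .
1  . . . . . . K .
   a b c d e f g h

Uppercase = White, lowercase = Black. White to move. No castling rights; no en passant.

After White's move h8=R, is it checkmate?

no

After h8=R: black king on e8; in check: yes, from the white rook on h8.
Black has 3 legal replies: Kf7, Ke7, Kd7.
In check but a legal move exists → not checkmate.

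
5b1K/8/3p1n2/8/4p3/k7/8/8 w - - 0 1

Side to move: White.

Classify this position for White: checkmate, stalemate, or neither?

White to move; white king on h8.
In check: no.
King squares — g7: attacked by Bf8; h7: attacked by Nf6; g8: attacked by Nf6.
Legal moves for White: none.
Not in check and no legal moves → stalemate.

stalemate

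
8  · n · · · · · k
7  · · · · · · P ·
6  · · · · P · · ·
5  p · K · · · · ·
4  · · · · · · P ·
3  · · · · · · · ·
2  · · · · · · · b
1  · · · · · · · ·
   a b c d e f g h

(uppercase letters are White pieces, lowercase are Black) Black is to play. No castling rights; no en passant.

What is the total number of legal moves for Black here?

Black to move; king on h8.
In check: yes, from the white pawn on g7.
Legal moves: Kg8, Kh7, Kxg7.
Count: 3.

3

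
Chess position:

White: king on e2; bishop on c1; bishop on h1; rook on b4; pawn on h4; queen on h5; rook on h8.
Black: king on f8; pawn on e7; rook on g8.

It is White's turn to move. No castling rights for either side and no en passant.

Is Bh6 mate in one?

yes

After Bh6: black king on f8; in check: yes, from the white bishop on h6.
King squares — e7: own pawn; f7: attacked by Qh5; g7: attacked by Bh6; e8: attacked by Qh5; g8: own rook.
Black has no legal moves → checkmate.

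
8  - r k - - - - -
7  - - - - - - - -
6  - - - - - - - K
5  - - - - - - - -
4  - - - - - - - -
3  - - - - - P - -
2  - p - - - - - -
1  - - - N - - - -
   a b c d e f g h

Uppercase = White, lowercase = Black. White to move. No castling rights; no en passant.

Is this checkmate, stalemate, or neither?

neither

White to move; white king on h6.
In check: no.
Legal moves for White: Kh7, Kg7, Kg6, Kh5, Kg5, Ne3, Nc3, Nf2, Nxb2, f4.
White has 10 legal moves and is not in check → neither.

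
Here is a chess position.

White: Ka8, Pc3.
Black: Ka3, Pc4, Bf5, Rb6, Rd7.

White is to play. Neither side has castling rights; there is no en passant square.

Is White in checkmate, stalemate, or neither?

White to move; white king on a8.
In check: no.
King squares — a7: attacked by Rd7; b7: attacked by Rb6; b8: attacked by Rb6.
Legal moves for White: none.
Not in check and no legal moves → stalemate.

stalemate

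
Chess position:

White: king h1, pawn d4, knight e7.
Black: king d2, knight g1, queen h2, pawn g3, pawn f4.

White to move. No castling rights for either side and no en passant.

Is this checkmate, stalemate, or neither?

White to move; white king on h1.
In check: yes, from the black queen on h2.
King squares — g1: attacked by Qh2; g2: attacked by Qh2; h2: attacked by Pg3.
Legal moves for White: none.
In check with no legal moves → checkmate.

checkmate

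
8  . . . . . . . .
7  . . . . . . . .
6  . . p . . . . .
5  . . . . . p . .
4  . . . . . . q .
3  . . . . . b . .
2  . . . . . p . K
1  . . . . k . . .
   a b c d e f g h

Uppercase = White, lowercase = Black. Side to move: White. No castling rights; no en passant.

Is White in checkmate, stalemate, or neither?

stalemate

White to move; white king on h2.
In check: no.
King squares — g1: attacked by Pf2; h1: attacked by Bf3; g2: attacked by Bf3; g3: attacked by Qg4; h3: attacked by Qg4.
Legal moves for White: none.
Not in check and no legal moves → stalemate.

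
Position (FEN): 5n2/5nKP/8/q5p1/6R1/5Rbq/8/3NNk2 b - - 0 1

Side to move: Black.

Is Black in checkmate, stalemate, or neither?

Black to move; black king on f1.
In check: yes, from the white rook on f3.
Legal moves for Black: Ke2, Kg1, Kxe1, Bf2.
Black is in check but has 4 legal moves → neither.

neither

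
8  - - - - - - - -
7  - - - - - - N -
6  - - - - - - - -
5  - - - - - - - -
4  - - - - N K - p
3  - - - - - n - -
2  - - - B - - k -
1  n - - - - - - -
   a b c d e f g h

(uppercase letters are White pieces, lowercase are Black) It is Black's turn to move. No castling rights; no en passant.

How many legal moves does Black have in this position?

15

Black to move; king on g2.
In check: no.
Legal moves: Ng5, Ne5, Nd4, Nh2, Nxd2, Ng1, Ne1, Kh3, Kh2, Kh1, Kg1, Kf1, Nb3, Nc2, h3.
Count: 15.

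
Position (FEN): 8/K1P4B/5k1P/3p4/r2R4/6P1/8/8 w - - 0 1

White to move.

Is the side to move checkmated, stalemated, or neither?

White to move; white king on a7.
In check: yes, from the black rook on a4.
King squares — a6: attacked by Ra4; b6: available; b7: available; a8: attacked by Ra4; b8: available.
Legal moves for White: Kb8, Kb7, Kb6, Rxa4.
White is in check but has 4 legal moves → neither.

neither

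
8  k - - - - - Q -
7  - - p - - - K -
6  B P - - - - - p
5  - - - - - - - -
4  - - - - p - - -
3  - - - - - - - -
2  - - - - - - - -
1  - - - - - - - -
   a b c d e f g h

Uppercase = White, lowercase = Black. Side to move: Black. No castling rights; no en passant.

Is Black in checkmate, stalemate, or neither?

checkmate

Black to move; black king on a8.
In check: yes, from the white queen on g8.
King squares — a7: attacked by Pb6; b7: attacked by Ba6; b8: attacked by Qg8.
Legal moves for Black: none.
In check with no legal moves → checkmate.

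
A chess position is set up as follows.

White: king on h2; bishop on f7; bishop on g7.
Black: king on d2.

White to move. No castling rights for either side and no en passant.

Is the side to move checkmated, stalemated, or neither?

White to move; white king on h2.
In check: no.
Legal moves for White include: Bh8, Bf8, Bh6+, Bf6, Be5, Bd4, Bc3+, Bb2, Ba1, Bg8, Be8, Bg6, Be6, Bh5, Bd5, Bc4, Bb3, Ba2, ... (list truncated; more exist).
White has legal moves and is not in check → neither.

neither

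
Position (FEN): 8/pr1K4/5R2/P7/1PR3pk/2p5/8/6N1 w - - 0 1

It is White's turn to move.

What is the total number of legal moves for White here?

White to move; king on d7.
In check: yes, from the black rook on b7.
Legal moves: Ke8, Kd8, Kc8, Ke6, Kd6, Kc6, Rc7.
Count: 7.

7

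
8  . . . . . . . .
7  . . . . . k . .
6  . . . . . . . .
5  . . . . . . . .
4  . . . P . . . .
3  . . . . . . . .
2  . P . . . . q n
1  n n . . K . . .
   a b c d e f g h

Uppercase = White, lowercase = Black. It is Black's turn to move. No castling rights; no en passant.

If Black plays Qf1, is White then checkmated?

yes

After Qf1: white king on e1; in check: yes, from the black queen on f1.
King squares — d1: attacked by Qf1; f1: attacked by Nh2; d2: attacked by Nb1; e2: attacked by Qf1; f2: attacked by Qf1.
White has no legal moves → checkmate.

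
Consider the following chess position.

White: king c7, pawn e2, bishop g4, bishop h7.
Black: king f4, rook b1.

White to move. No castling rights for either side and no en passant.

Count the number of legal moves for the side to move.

White to move; king on c7.
In check: no.
Legal moves: Bg8, Bg6, Bhf5, Be4, Bd3, Bc2, Bxb1, Kd8, Kc8, Kd7, Kd6, Kc6, Bc8, Bd7, Be6, Bh5, Bgf5, Bh3, Bf3, e3+, e4.
Count: 21.

21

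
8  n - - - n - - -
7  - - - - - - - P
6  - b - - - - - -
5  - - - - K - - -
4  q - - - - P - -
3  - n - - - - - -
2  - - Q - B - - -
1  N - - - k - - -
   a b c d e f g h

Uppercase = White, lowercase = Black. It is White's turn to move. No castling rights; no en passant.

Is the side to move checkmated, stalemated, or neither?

neither

White to move; white king on e5.
In check: no.
Legal moves for White include: Ke6, Kf5, Kd5, Ba6, Bh5, Bb5, Bg4, Bc4, Bf3, Bd3, Bf1, Bd1, Qc8, Qc7, Qg6, Qc6, Qf5, Qc5, ... (list truncated; more exist).
White has legal moves and is not in check → neither.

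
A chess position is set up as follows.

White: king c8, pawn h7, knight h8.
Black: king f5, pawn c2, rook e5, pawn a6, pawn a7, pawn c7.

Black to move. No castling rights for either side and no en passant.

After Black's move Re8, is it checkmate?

After Re8: white king on c8; in check: yes, from the black rook on e8.
White has 3 legal replies: Kd7, Kxc7, Kb7.
In check but a legal move exists → not checkmate.

no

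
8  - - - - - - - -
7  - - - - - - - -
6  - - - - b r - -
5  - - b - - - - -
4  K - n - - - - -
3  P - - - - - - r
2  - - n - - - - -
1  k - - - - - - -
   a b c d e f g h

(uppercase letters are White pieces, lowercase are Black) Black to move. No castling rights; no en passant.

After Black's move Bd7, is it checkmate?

After Bd7: white king on a4; in check: yes, from the black bishop on d7.
King squares — a3: own pawn; b3: attacked by Rh3; b4: attacked by Nc2; a5: attacked by Nc4; b5: attacked by Bd7.
White has no legal moves → checkmate.

yes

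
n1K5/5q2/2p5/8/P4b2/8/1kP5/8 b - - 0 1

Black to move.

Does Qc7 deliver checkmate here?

yes

After Qc7: white king on c8; in check: yes, from the black queen on c7.
King squares — b7: attacked by Qc7; c7: attacked by Bf4; d7: attacked by Qc7; b8: attacked by Qc7; d8: attacked by Qc7.
White has no legal moves → checkmate.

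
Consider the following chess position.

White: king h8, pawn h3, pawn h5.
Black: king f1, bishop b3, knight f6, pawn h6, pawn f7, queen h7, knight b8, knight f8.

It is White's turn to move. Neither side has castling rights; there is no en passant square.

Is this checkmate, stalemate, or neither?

White to move; white king on h8.
In check: yes, from the black queen on h7.
King squares — g7: attacked by Qh7; h7: attacked by Nf6; g8: attacked by Nf6.
Legal moves for White: none.
In check with no legal moves → checkmate.

checkmate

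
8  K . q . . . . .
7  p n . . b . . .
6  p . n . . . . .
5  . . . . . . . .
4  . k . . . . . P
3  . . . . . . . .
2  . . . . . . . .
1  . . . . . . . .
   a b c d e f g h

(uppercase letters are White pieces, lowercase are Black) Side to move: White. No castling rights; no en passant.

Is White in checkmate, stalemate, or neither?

checkmate

White to move; white king on a8.
In check: yes, from the black queen on c8.
King squares — a7: attacked by Nc6; b7: attacked by Qc8; b8: attacked by Nc6.
Legal moves for White: none.
In check with no legal moves → checkmate.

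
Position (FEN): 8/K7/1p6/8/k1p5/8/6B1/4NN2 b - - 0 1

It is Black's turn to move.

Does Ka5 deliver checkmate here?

no

After Ka5: white king on a7; in check: no.
White is not in check, so this cannot be checkmate.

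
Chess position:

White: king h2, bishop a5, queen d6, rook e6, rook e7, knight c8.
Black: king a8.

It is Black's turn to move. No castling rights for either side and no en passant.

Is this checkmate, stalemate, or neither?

stalemate

Black to move; black king on a8.
In check: no.
King squares — a7: attacked by Re7; b7: attacked by Re7; b8: attacked by Qd6.
Legal moves for Black: none.
Not in check and no legal moves → stalemate.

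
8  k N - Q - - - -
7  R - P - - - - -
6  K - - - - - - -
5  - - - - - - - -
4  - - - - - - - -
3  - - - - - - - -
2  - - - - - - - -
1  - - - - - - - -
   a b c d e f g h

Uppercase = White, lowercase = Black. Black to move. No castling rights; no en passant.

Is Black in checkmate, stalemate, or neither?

checkmate

Black to move; black king on a8.
In check: yes, from the white rook on a7.
King squares — a7: attacked by Ka6; b7: attacked by Ka6; b8: attacked by Pc7.
Legal moves for Black: none.
In check with no legal moves → checkmate.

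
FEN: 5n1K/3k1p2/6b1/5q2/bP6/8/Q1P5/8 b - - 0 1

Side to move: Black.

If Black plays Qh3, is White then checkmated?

no

After Qh3: white king on h8; in check: yes, from the black queen on h3.
White has 2 legal replies: Kg8, Kg7.
In check but a legal move exists → not checkmate.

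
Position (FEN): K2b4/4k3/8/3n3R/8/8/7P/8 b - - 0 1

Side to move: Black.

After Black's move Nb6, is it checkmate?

After Nb6: white king on a8; in check: yes, from the black knight on b6.
White has 3 legal replies: Kb8, Kb7, Ka7.
In check but a legal move exists → not checkmate.

no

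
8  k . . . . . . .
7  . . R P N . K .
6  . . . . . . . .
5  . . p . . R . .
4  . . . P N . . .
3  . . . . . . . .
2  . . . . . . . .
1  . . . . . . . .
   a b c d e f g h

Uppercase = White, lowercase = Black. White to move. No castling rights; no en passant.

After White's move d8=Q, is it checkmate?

After d8=Q: black king on a8; in check: yes, from the white queen on d8.
King squares — a7: attacked by Rc7; b7: attacked by Rc7; b8: attacked by Qd8.
Black has no legal moves → checkmate.

yes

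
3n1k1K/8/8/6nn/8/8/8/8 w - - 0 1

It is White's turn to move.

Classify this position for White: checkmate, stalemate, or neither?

White to move; white king on h8.
In check: no.
King squares — g7: attacked by Nh5; h7: attacked by Ng5; g8: attacked by Kf8.
Legal moves for White: none.
Not in check and no legal moves → stalemate.

stalemate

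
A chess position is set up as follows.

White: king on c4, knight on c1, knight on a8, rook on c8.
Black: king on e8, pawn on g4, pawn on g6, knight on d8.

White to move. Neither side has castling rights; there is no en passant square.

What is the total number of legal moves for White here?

19

White to move; king on c4.
In check: no.
Legal moves: Rxd8+, Rb8, Rc7, Rc6, Rc5, Nc7+, Nb6, Kd5, Kc5, Kb5, Kd4, Kb4, Kd3, Kc3, Kb3, Nd3, Nb3, Ne2, Na2.
Count: 19.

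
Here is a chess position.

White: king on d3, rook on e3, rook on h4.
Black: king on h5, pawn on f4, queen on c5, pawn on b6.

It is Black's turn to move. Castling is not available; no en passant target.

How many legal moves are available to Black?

Black to move; king on h5.
In check: yes, from the white rook on h4.
Legal moves: Kg6, Kg5, Kxh4.
Count: 3.

3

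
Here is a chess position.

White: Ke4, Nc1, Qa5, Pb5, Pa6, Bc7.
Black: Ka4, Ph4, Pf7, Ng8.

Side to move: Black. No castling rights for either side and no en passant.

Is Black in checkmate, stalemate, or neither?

Black to move; black king on a4.
In check: yes, from the white queen on a5.
King squares — a3: attacked by Qa5; b3: attacked by Nc1; b4: attacked by Qa5; a5: attacked by Bc7; b5: attacked by Qa5.
Legal moves for Black: none.
In check with no legal moves → checkmate.

checkmate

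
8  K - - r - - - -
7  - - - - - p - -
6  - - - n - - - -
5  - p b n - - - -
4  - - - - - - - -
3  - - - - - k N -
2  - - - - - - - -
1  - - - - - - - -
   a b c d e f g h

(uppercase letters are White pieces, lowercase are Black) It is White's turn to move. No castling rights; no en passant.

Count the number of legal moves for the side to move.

0

White to move; king on a8.
In check: yes, from the black rook on d8.
Legal moves: none.
Count: 0.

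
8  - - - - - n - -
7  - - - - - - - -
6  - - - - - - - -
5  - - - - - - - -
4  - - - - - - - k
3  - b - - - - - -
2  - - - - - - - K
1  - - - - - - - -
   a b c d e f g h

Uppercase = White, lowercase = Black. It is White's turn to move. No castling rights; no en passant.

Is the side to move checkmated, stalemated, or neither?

White to move; white king on h2.
In check: no.
Legal moves for White: Kg2, Kh1, Kg1.
White has 3 legal moves and is not in check → neither.

neither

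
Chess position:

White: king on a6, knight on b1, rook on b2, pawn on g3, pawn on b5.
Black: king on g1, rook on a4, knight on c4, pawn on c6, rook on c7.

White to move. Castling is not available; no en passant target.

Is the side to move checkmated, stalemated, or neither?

White to move; white king on a6.
In check: yes, from the black rook on a4.
King squares — a5: attacked by Ra4; b5: own pawn; b6: attacked by Nc4; a7: attacked by Ra4; b7: attacked by Rc7.
Legal moves for White: none.
In check with no legal moves → checkmate.

checkmate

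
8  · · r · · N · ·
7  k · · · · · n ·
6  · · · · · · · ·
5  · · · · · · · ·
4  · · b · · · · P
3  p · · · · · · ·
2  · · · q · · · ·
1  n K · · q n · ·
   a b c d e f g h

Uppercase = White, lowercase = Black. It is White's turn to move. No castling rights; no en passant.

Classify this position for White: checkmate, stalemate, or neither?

White to move; white king on b1.
In check: yes, from the black queen on e1.
King squares — a1: attacked by Qe1; c1: attacked by Qe1; a2: attacked by Qd2; b2: attacked by Qd2; c2: attacked by Na1.
Legal moves for White: none.
In check with no legal moves → checkmate.

checkmate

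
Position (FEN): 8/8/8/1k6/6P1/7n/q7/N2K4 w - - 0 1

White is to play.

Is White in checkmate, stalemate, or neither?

White to move; white king on d1.
In check: no.
Legal moves for White: Ke1, Kc1, Nb3, Nc2, g5.
White has 5 legal moves and is not in check → neither.

neither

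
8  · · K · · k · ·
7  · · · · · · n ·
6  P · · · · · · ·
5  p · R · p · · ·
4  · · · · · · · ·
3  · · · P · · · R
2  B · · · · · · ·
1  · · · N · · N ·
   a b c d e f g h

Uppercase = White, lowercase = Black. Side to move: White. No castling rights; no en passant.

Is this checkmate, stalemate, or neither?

neither

White to move; white king on c8.
In check: no.
Legal moves for White include: Kd8, Kb8, Kd7, Kc7, Kb7, Rc7, Rc6, Rxe5, Rd5, Rb5, Rxa5, Rc4, Rc3, Rc2, Rc1, Rh8+, Rh7, Rh6, ... (list truncated; more exist).
White has legal moves and is not in check → neither.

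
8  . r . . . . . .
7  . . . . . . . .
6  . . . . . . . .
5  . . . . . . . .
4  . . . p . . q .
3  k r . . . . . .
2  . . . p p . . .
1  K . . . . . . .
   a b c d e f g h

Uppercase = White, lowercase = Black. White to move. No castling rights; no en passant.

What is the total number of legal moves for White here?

0

White to move; king on a1.
In check: no.
Legal moves: none.
Count: 0.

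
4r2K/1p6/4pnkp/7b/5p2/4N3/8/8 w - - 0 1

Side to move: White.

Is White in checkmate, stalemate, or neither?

checkmate

White to move; white king on h8.
In check: yes, from the black rook on e8.
King squares — g7: attacked by Kg6; h7: attacked by Nf6; g8: attacked by Nf6.
Legal moves for White: none.
In check with no legal moves → checkmate.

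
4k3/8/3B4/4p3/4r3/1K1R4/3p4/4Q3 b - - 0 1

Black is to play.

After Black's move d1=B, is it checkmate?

no

After d1=B: white king on b3; in check: yes, from the black bishop on d1.
White has 6 legal replies: Kc3, Ka3, Kb2, Ka2, Rxd1, Qxd1.
In check but a legal move exists → not checkmate.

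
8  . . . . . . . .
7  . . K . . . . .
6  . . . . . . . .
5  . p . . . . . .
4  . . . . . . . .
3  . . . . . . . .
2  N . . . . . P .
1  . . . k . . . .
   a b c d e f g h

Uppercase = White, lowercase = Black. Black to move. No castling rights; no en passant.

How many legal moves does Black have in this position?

Black to move; king on d1.
In check: no.
Legal moves: Ke2, Kd2, Kc2, Ke1, b4.
Count: 5.

5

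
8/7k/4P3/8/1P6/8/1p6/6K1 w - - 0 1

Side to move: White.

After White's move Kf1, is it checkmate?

no

After Kf1: black king on h7; in check: no.
Black is not in check, so this cannot be checkmate.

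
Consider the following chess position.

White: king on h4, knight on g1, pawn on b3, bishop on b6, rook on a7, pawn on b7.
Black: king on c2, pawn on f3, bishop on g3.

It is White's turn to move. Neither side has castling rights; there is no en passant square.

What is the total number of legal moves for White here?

5

White to move; king on h4.
In check: yes, from the black bishop on g3.
Legal moves: Kh5, Kg5, Kg4, Kh3, Kxg3.
Count: 5.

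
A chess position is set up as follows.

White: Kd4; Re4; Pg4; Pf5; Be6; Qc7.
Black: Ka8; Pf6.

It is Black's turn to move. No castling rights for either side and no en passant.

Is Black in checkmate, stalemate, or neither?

stalemate

Black to move; black king on a8.
In check: no.
King squares — a7: attacked by Qc7; b7: attacked by Qc7; b8: attacked by Qc7.
Legal moves for Black: none.
Not in check and no legal moves → stalemate.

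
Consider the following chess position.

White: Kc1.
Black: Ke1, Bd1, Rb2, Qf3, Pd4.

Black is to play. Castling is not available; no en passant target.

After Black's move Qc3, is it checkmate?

After Qc3: white king on c1; in check: yes, from the black queen on c3.
King squares — b1: attacked by Rb2; d1: attacked by Ke1; b2: attacked by Qc3; c2: attacked by Bd1; d2: attacked by Ke1.
White has no legal moves → checkmate.

yes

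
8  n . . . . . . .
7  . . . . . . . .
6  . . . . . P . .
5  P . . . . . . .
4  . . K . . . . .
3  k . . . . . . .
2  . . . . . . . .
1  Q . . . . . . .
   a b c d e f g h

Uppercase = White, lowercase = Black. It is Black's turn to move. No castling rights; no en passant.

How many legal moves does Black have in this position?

Black to move; king on a3.
In check: yes, from the white queen on a1.
Legal moves: none.
Count: 0.

0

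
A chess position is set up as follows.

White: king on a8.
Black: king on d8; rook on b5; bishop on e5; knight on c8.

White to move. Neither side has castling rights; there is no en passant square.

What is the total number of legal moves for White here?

White to move; king on a8.
In check: no.
Legal moves: none.
Count: 0.

0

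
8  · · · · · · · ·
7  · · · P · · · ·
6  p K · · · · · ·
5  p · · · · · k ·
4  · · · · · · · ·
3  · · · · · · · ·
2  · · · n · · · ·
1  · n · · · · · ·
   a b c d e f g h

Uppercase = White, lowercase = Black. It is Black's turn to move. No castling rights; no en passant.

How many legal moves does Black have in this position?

16

Black to move; king on g5.
In check: no.
Legal moves: Kh6, Kg6, Kf6, Kh5, Kf5, Kh4, Kg4, Kf4, Ne4, Nc4+, Nf3, Nb3, Nf1, Nc3, Na3, a4.
Count: 16.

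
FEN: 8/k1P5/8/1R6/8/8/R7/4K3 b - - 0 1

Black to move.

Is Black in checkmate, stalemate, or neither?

Black to move; black king on a7.
In check: yes, from the white rook on a2.
King squares — a6: attacked by Ra2; b6: attacked by Rb5; b7: attacked by Rb5; a8: attacked by Ra2; b8: attacked by Rb5.
Legal moves for Black: none.
In check with no legal moves → checkmate.

checkmate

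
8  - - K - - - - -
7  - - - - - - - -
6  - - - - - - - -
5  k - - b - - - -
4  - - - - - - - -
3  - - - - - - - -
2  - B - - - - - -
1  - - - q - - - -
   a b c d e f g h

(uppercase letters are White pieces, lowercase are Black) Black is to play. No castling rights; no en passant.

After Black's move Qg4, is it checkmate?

After Qg4: white king on c8; in check: yes, from the black queen on g4.
White has 3 legal replies: Kd8, Kb8, Kc7.
In check but a legal move exists → not checkmate.

no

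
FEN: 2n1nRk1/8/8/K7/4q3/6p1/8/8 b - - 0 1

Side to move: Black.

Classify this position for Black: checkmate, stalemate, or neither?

neither

Black to move; black king on g8.
In check: yes, from the white rook on f8.
Legal moves for Black: Kxf8, Kh7, Kg7.
Black is in check but has 3 legal moves → neither.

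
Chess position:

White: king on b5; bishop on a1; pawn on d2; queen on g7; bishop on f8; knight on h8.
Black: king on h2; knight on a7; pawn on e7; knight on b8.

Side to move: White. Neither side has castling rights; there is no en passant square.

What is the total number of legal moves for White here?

White to move; king on b5.
In check: yes, from the black knight on a7.
Legal moves: Kb6, Kc5, Ka5, Kc4, Kb4, Ka4.
Count: 6.

6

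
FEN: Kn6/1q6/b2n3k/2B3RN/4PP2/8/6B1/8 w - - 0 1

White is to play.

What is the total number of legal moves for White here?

White to move; king on a8.
In check: yes, from the black queen on b7.
Legal moves: none.
Count: 0.

0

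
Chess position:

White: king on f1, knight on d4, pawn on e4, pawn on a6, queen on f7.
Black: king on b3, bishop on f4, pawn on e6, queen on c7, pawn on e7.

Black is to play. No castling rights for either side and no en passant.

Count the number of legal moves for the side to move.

7

Black to move; king on b3.
In check: yes, from the white knight on d4.
Legal moves: Kc4, Kb4, Ka4, Kc3, Ka3, Kb2, Ka2.
Count: 7.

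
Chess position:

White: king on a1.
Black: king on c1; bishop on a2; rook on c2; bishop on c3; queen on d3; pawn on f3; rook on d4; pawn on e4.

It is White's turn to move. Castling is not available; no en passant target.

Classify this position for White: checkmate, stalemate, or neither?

checkmate

White to move; white king on a1.
In check: yes, from the black bishop on c3.
King squares — b1: attacked by Kc1; a2: attacked by Rc2; b2: attacked by Kc1.
Legal moves for White: none.
In check with no legal moves → checkmate.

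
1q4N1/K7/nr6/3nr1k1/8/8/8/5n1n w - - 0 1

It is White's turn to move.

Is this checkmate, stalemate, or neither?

White to move; white king on a7.
In check: yes, from the black queen on b8.
King squares — a6: attacked by Rb6; b6: attacked by Nd5; b7: attacked by Rb6; a8: attacked by Qb8; b8: attacked by Na6.
Legal moves for White: none.
In check with no legal moves → checkmate.

checkmate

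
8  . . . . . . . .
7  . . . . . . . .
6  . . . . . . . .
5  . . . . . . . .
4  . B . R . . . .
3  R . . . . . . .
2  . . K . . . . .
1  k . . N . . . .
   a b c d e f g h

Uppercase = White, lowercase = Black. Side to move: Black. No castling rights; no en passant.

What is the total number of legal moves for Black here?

0

Black to move; king on a1.
In check: yes, from the white rook on a3.
Legal moves: none.
Count: 0.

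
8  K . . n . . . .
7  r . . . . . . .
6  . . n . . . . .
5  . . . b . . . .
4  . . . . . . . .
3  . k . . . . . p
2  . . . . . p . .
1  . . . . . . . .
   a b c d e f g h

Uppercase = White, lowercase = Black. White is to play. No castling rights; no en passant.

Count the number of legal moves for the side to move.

0

White to move; king on a8.
In check: yes, from the black rook on a7.
Legal moves: none.
Count: 0.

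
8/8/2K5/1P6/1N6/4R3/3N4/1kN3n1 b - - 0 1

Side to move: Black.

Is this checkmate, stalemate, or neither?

neither

Black to move; black king on b1.
In check: yes, from the white knight on d2.
Legal moves for Black: Kb2, Kxc1, Ka1.
Black is in check but has 3 legal moves → neither.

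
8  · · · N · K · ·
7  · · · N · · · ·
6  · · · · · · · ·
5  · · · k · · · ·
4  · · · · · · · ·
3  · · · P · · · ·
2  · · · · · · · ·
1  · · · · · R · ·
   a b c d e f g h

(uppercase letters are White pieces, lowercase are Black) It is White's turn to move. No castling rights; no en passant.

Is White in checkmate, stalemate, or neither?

White to move; white king on f8.
In check: no.
Legal moves for White include: Kg8, Ke8, Kg7, Kf7, Ke7, Nf7, Nb7, Ne6, Nc6, Nb8, Nf6+, Nb6+, Ne5, Nc5, Rf7, Rf6, Rf5+, Rf4, ... (list truncated; more exist).
White has legal moves and is not in check → neither.

neither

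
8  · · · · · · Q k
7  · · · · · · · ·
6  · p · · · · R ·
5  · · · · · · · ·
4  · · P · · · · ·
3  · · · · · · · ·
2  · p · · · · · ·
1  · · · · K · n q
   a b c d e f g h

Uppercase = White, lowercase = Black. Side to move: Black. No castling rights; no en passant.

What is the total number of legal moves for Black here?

Black to move; king on h8.
In check: yes, from the white queen on g8.
Legal moves: none.
Count: 0.

0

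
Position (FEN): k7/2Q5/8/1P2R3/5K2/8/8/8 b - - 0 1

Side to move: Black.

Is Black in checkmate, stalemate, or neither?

stalemate

Black to move; black king on a8.
In check: no.
King squares — a7: attacked by Qc7; b7: attacked by Qc7; b8: attacked by Qc7.
Legal moves for Black: none.
Not in check and no legal moves → stalemate.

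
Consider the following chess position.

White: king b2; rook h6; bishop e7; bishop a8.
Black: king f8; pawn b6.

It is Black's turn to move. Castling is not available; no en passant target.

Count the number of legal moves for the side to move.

5

Black to move; king on f8.
In check: yes, from the white bishop on e7.
Legal moves: Kg8, Ke8, Kg7, Kf7, Kxe7.
Count: 5.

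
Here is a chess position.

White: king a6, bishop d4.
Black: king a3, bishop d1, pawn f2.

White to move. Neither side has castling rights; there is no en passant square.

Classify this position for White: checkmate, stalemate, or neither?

neither

White to move; white king on a6.
In check: no.
Legal moves for White: Kb7, Ka7, Kb6, Kb5, Ka5, Bh8, Bg7, Ba7, Bf6, Bb6, Be5, Bc5+, Be3, Bc3, Bxf2, Bb2+, Ba1.
White has 17 legal moves and is not in check → neither.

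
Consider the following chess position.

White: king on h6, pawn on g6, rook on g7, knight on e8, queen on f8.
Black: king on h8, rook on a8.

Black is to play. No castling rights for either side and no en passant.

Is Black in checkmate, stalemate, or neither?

Black to move; black king on h8.
In check: yes, from the white queen on f8.
King squares — g7: attacked by Kh6; h7: attacked by Pg6; g8: attacked by Rg7.
Legal moves for Black: none.
In check with no legal moves → checkmate.

checkmate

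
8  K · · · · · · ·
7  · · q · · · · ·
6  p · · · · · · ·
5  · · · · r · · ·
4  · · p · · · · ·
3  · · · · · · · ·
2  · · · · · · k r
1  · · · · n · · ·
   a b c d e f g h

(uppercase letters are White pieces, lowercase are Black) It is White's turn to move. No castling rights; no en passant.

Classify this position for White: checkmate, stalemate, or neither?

stalemate

White to move; white king on a8.
In check: no.
King squares — a7: attacked by Qc7; b7: attacked by Qc7; b8: attacked by Qc7.
Legal moves for White: none.
Not in check and no legal moves → stalemate.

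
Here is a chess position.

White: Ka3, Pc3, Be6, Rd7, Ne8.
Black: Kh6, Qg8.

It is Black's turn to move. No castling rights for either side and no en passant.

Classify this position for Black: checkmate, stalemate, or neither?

Black to move; black king on h6.
In check: no.
Legal moves for Black: Qh8, Qf8+, Qxe8, Qh7, Qg7, Qf7, Qg6, Qxe6, Qg5, Qg4, Qg3, Qg2, Qg1, Kg6, Kh5, Kg5.
Black has 16 legal moves and is not in check → neither.

neither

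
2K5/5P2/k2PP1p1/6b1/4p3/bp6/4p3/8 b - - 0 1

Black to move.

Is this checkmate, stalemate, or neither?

neither

Black to move; black king on a6.
In check: no.
Legal moves for Black include: Ka7, Kb6, Kb5, Ka5, Bd8, Be7, Bh6, Bf6, Bh4, Bf4, Be3, Bd2, Bgc1, Bxd6, Bc5, Bb4, Bb2, Bac1, ... (list truncated; more exist).
Black has legal moves and is not in check → neither.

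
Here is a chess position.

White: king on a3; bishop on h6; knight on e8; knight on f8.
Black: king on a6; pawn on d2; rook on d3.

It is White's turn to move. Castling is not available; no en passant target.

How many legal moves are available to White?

4

White to move; king on a3.
In check: yes, from the black rook on d3.
Legal moves: Kb4, Ka4, Kb2, Ka2.
Count: 4.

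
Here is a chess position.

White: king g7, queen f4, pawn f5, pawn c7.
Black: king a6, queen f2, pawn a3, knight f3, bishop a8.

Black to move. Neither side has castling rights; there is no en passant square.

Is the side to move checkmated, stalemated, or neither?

neither

Black to move; black king on a6.
In check: no.
Legal moves for Black include: Bb7, Bc6, Bd5, Be4, Kb7, Ka7, Kb6, Kb5, Ka5, Ng5, Ne5, Nh4, Nd4, Nh2, Nd2, Ng1, Ne1, Qa7, ... (list truncated; more exist).
Black has legal moves and is not in check → neither.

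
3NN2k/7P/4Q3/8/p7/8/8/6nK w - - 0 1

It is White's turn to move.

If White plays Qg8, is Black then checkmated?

yes

After Qg8: black king on h8; in check: yes, from the white queen on g8.
King squares — g7: attacked by Ne8; h7: attacked by Qg8; g8: attacked by Ph7.
Black has no legal moves → checkmate.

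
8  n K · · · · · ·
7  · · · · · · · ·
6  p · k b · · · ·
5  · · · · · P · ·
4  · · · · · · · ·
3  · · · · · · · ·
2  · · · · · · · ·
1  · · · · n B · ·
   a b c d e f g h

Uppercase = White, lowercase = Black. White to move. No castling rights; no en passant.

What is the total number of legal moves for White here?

3

White to move; king on b8.
In check: yes, from the black bishop on d6.
Legal moves: Kc8, Kxa8, Ka7.
Count: 3.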